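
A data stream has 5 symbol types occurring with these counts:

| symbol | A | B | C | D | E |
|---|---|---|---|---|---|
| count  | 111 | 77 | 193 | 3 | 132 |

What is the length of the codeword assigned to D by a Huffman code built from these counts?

4

Huffman merges, smallest pair first:
D(3) + B(77) → 80
80 + A(111) → 191
E(132) + 191 → 323
C(193) + 323 → 516
D sits 4 levels below the root, so its codeword is 4 bits.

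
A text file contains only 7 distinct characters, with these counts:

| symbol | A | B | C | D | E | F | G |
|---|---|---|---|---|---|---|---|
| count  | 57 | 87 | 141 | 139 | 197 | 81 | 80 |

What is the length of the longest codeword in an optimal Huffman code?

Merge the two lowest-weight nodes at each step:
A(57) + G(80) → 137
F(81) + B(87) → 168
137 + D(139) → 276
C(141) + 168 → 309
E(197) + 276 → 473
309 + 473 → 782
The first pair merged (A, G) ends up deepest, at depth 4.

4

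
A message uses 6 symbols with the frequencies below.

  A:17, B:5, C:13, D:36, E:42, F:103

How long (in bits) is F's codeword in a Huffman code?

1

Build the tree from the bottom:
B(5) + C(13) → 18
A(17) + 18 → 35
35 + D(36) → 71
E(42) + 71 → 113
F(103) + 113 → 216
F is merged only at the final step, so code length = 1.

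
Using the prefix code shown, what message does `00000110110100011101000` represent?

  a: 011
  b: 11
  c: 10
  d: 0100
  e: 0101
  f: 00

Read left to right; each codeword is recognised as soon as it completes (prefix code):
  00→f | 00→f | 011→a | 011→a | 0100→d | 011→a | 10→c | 10→c | 00→f
Decoded message: ffaadaccf

ffaadaccf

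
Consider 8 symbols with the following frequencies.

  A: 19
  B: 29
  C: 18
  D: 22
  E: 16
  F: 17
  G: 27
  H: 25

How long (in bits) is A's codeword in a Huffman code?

3

Repeatedly merge the two smallest:
combine E(16), F(17) → 33
combine C(18), A(19) → 37
combine D(22), H(25) → 47
combine G(27), B(29) → 56
combine 33, 37 → 70
combine 47, 56 → 103
combine 70, 103 → 173
The subtree containing A is merged 3 times, so code length = 3.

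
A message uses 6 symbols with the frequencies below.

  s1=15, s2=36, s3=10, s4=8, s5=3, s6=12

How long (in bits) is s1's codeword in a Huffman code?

3

Build the tree from the bottom:
s5(3) + s4(8) → 11
s3(10) + 11 → 21
s6(12) + s1(15) → 27
21 + 27 → 48
s2(36) + 48 → 84
s1's leaf is at depth 3, giving a 3-bit codeword.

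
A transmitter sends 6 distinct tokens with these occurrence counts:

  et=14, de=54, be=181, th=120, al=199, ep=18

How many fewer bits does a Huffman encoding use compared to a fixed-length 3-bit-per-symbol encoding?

468

Fixed-length: 3 bits × 586 symbols = 1758 bits.
Huffman merges:
merge et(14) and ep(18): 32
merge 32 and de(54): 86
merge 86 and th(120): 206
merge be(181) and al(199): 380
merge 206 and 380: 586
Huffman total = 32 + 86 + 206 + 380 + 586 = 1290 bits.
Saving = 1758 − 1290 = 468 bits.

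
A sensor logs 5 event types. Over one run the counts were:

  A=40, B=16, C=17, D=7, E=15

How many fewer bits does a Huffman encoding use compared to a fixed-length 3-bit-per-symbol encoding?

Fixed-length: 3 bits × 95 symbols = 285 bits.
Huffman merges:
D(7) + E(15) → 22
B(16) + C(17) → 33
22 + 33 → 55
A(40) + 55 → 95
Huffman total = 22 + 33 + 55 + 95 = 205 bits.
Saving = 285 − 205 = 80 bits.

80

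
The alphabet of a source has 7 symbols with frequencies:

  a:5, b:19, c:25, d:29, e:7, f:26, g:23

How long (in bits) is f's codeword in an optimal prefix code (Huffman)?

Build the tree from the bottom:
merge a(5) and e(7): 12
merge 12 and b(19): 31
merge g(23) and c(25): 48
merge f(26) and d(29): 55
merge 31 and 48: 79
merge 55 and 79: 134
The subtree containing f is merged 2 times, so code length = 2.

2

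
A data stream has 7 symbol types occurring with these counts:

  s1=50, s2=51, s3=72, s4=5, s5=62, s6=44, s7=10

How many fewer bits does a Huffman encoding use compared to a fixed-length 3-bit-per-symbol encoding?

119

Fixed-length: 3 bits × 294 symbols = 882 bits.
Huffman merges:
s4(5) + s7(10) → 15
15 + s6(44) → 59
s1(50) + s2(51) → 101
59 + s5(62) → 121
s3(72) + 101 → 173
121 + 173 → 294
Huffman total = 15 + 59 + 101 + 121 + 173 + 294 = 763 bits.
Saving = 882 − 763 = 119 bits.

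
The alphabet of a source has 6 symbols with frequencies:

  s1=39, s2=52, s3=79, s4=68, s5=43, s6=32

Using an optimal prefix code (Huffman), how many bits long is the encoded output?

Build the Huffman tree bottom-up:
merge s6(32) and s1(39): 71
merge s5(43) and s2(52): 95
merge s4(68) and 71: 139
merge s3(79) and 95: 174
merge 139 and 174: 313
Each symbol's bit-cost is frequency × depth; summing gives 792 bits (equivalently 71 + 95 + 139 + 174 + 313).

792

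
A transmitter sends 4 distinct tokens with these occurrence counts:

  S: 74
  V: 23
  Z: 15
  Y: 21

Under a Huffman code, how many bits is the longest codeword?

3

Merge the two lowest-weight nodes at each step:
Z(15) + Y(21) → 36
V(23) + 36 → 59
59 + S(74) → 133
The rarest symbols sit at the bottom; the longest codeword is 3 bits.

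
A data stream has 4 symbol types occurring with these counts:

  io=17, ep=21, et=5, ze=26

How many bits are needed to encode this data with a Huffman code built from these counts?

134

Build the Huffman tree bottom-up:
merge et(5) and io(17): 22
merge ep(21) and 22: 43
merge ze(26) and 43: 69
Total encoded bits = sum of merged weights = 22 + 43 + 69 = 134.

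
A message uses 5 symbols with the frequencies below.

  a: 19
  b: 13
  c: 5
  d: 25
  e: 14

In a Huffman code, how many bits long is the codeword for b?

Huffman merges, smallest pair first:
merge c(5) and b(13): 18
merge e(14) and 18: 32
merge a(19) and d(25): 44
merge 32 and 44: 76
b's leaf is at depth 3, giving a 3-bit codeword.

3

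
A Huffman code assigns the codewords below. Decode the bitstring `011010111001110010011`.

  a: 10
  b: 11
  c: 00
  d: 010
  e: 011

Read left to right; each codeword is recognised as soon as it completes (prefix code):
  011→e | 010→d | 11→b | 10→a | 011→e | 10→a | 010→d | 011→e
Decoded message: edbaeade

edbaeade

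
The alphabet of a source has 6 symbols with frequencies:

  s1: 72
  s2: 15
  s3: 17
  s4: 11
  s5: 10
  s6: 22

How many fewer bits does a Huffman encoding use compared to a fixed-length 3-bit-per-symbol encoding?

Fixed-length: 3 bits × 147 symbols = 441 bits.
Huffman merges:
s5(10) + s4(11) → 21
s2(15) + s3(17) → 32
21 + s6(22) → 43
32 + 43 → 75
s1(72) + 75 → 147
Huffman total = 21 + 32 + 43 + 75 + 147 = 318 bits.
Saving = 441 − 318 = 123 bits.

123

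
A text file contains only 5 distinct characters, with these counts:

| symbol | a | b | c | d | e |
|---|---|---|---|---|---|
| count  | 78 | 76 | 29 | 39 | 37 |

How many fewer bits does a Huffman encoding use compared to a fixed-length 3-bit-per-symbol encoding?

193

Fixed-length: 3 bits × 259 symbols = 777 bits.
Huffman merges:
combine c(29), e(37) → 66
combine d(39), 66 → 105
combine b(76), a(78) → 154
combine 105, 154 → 259
Huffman total = 66 + 105 + 154 + 259 = 584 bits.
Saving = 777 − 584 = 193 bits.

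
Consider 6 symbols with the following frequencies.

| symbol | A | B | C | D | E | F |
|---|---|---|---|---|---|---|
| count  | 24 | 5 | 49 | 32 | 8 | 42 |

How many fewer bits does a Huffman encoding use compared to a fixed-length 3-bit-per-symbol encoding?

Fixed-length: 3 bits × 160 symbols = 480 bits.
Huffman merges:
combine B(5), E(8) → 13
combine 13, A(24) → 37
combine D(32), 37 → 69
combine F(42), C(49) → 91
combine 69, 91 → 160
Huffman total = 13 + 37 + 69 + 91 + 160 = 370 bits.
Saving = 480 − 370 = 110 bits.

110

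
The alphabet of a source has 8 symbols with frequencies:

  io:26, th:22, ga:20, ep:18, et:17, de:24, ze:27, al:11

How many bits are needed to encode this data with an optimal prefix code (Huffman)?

Build the Huffman tree bottom-up:
combine al(11), et(17) → 28
combine ep(18), ga(20) → 38
combine th(22), de(24) → 46
combine io(26), ze(27) → 53
combine 28, 38 → 66
combine 46, 53 → 99
combine 66, 99 → 165
The encoded length is the sum of every internal node's weight: 28 + 38 + 46 + 53 + 66 + 99 + 165 = 495 bits.

495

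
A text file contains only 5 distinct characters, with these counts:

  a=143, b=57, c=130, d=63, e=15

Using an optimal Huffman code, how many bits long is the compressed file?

Merge the two smallest weights repeatedly:
merge e(15) and b(57): 72
merge d(63) and 72: 135
merge c(130) and 135: 265
merge a(143) and 265: 408
Each symbol's bit-cost is frequency × depth; summing gives 880 bits (equivalently 72 + 135 + 265 + 408).

880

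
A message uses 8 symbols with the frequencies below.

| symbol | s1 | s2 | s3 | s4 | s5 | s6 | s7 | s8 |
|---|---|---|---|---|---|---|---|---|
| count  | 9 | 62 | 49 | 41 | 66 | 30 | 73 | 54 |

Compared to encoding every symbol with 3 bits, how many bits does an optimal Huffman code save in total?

34

Fixed-length: 3 bits × 384 symbols = 1152 bits.
Huffman merges:
s1(9) + s6(30) → 39
39 + s4(41) → 80
s3(49) + s8(54) → 103
s2(62) + s5(66) → 128
s7(73) + 80 → 153
103 + 128 → 231
153 + 231 → 384
Huffman total = 39 + 80 + 103 + 128 + 153 + 231 + 384 = 1118 bits.
Saving = 1152 − 1118 = 34 bits.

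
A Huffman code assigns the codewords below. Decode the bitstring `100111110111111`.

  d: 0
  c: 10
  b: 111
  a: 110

cdbabb

Read left to right; each codeword is recognised as soon as it completes (prefix code):
  10→c | 0→d | 111→b | 110→a | 111→b | 111→b
Decoded message: cdbabb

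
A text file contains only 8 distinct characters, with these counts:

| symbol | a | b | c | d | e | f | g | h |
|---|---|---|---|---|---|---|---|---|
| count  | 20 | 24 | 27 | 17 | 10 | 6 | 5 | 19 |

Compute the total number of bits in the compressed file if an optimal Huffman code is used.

365

Build the Huffman tree bottom-up:
merge g(5) and f(6): 11
merge e(10) and 11: 21
merge d(17) and h(19): 36
merge a(20) and 21: 41
merge b(24) and c(27): 51
merge 36 and 41: 77
merge 51 and 77: 128
The encoded length is the sum of every internal node's weight: 11 + 21 + 36 + 41 + 51 + 77 + 128 = 365 bits.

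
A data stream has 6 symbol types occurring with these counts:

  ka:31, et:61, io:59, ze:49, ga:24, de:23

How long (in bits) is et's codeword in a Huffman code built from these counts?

Repeatedly merge the two smallest:
merge de(23) and ga(24): 47
merge ka(31) and 47: 78
merge ze(49) and io(59): 108
merge et(61) and 78: 139
merge 108 and 139: 247
The subtree containing et is merged 2 times, so code length = 2.

2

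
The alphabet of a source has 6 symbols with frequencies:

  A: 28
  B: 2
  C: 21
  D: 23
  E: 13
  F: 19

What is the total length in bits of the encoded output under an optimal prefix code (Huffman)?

Greedily combine the two least-frequent nodes:
merge B(2) and E(13): 15
merge 15 and F(19): 34
merge C(21) and D(23): 44
merge A(28) and 34: 62
merge 44 and 62: 106
The encoded length is the sum of every internal node's weight: 15 + 34 + 44 + 62 + 106 = 261 bits.

261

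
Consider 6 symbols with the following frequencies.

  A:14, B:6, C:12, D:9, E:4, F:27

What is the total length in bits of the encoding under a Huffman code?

Build the Huffman tree bottom-up:
combine E(4), B(6) → 10
combine D(9), 10 → 19
combine C(12), A(14) → 26
combine 19, 26 → 45
combine F(27), 45 → 72
The encoded length is the sum of every internal node's weight: 10 + 19 + 26 + 45 + 72 = 172 bits.

172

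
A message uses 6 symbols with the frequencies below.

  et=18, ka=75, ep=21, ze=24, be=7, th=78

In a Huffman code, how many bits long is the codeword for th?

1

Huffman merges, smallest pair first:
combine be(7), et(18) → 25
combine ep(21), ze(24) → 45
combine 25, 45 → 70
combine 70, ka(75) → 145
combine th(78), 145 → 223
th is a child of the root — depth 1, so its codeword is a single bit.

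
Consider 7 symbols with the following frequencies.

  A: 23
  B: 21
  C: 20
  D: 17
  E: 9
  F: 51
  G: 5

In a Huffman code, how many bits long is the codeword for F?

2

Huffman merges, smallest pair first:
merge G(5) and E(9): 14
merge 14 and D(17): 31
merge C(20) and B(21): 41
merge A(23) and 31: 54
merge 41 and F(51): 92
merge 54 and 92: 146
F sits 2 levels below the root, so its codeword is 2 bits.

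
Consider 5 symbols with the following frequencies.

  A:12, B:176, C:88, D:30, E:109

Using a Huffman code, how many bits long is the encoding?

Build the Huffman tree bottom-up:
A(12) + D(30) → 42
42 + C(88) → 130
E(109) + 130 → 239
B(176) + 239 → 415
Each symbol's bit-cost is frequency × depth; summing gives 826 bits (equivalently 42 + 130 + 239 + 415).

826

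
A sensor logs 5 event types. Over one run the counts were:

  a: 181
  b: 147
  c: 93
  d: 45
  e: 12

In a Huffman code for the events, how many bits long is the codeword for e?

4

Huffman merges, smallest pair first:
combine e(12), d(45) → 57
combine 57, c(93) → 150
combine b(147), 150 → 297
combine a(181), 297 → 478
e sits 4 levels below the root, so its codeword is 4 bits.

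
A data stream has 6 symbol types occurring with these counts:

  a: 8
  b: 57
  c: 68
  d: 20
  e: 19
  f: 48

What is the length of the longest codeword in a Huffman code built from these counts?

Merge the two lowest-weight nodes at each step:
merge a(8) and e(19): 27
merge d(20) and 27: 47
merge 47 and f(48): 95
merge b(57) and c(68): 125
merge 95 and 125: 220
The rarest symbols sit at the bottom; the longest codeword is 4 bits.

4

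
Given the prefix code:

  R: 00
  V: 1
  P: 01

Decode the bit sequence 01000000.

PRRR

Read left to right; each codeword is recognised as soon as it completes (prefix code):
  01→P | 00→R | 00→R | 00→R
Decoded message: PRRR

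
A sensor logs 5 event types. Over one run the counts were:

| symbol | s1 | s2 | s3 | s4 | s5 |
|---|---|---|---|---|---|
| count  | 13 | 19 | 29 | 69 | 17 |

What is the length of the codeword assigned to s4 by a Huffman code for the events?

1

Build the tree from the bottom:
combine s1(13), s5(17) → 30
combine s2(19), s3(29) → 48
combine 30, 48 → 78
combine s4(69), 78 → 147
s4 sits one level below the root: a 1-bit codeword.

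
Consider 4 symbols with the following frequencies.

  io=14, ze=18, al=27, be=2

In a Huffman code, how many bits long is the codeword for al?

Repeatedly merge the two smallest:
be(2) + io(14) → 16
16 + ze(18) → 34
al(27) + 34 → 61
al sits one level below the root: a 1-bit codeword.

1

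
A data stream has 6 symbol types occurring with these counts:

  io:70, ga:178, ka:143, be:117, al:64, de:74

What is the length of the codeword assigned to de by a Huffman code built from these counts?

Build the tree from the bottom:
merge al(64) and io(70): 134
merge de(74) and be(117): 191
merge 134 and ka(143): 277
merge ga(178) and 191: 369
merge 277 and 369: 646
de's leaf is at depth 3, giving a 3-bit codeword.

3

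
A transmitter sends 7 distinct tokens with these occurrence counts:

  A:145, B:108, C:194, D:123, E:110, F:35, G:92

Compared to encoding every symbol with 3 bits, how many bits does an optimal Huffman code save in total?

212

Fixed-length: 3 bits × 807 symbols = 2421 bits.
Huffman merges:
F(35) + G(92) → 127
B(108) + E(110) → 218
D(123) + 127 → 250
A(145) + C(194) → 339
218 + 250 → 468
339 + 468 → 807
Huffman total = 127 + 218 + 250 + 339 + 468 + 807 = 2209 bits.
Saving = 2421 − 2209 = 212 bits.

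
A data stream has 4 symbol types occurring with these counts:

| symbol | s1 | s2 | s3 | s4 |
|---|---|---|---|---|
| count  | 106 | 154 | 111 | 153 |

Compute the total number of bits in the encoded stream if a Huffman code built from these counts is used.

Greedily combine the two least-frequent nodes:
merge s1(106) and s3(111): 217
merge s4(153) and s2(154): 307
merge 217 and 307: 524
The encoded length is the sum of every internal node's weight: 217 + 307 + 524 = 1048 bits.

1048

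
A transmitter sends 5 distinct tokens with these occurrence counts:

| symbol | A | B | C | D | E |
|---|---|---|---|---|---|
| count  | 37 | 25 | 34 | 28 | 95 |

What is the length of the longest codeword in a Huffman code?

3

Merge the two lowest-weight nodes at each step:
B(25) + D(28) → 53
C(34) + A(37) → 71
53 + 71 → 124
E(95) + 124 → 219
The first pair merged (B, D) ends up deepest, at depth 3.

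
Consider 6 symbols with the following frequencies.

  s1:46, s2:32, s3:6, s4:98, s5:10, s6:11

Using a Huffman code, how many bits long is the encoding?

Greedily combine the two least-frequent nodes:
merge s3(6) and s5(10): 16
merge s6(11) and 16: 27
merge 27 and s2(32): 59
merge s1(46) and 59: 105
merge s4(98) and 105: 203
The encoded length is the sum of every internal node's weight: 16 + 27 + 59 + 105 + 203 = 410 bits.

410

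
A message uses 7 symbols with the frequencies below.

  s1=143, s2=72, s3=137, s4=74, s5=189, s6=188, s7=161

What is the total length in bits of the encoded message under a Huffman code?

Merge the two smallest weights repeatedly:
merge s2(72) and s4(74): 146
merge s3(137) and s1(143): 280
merge 146 and s7(161): 307
merge s6(188) and s5(189): 377
merge 280 and 307: 587
merge 377 and 587: 964
Total encoded bits = sum of merged weights = 146 + 280 + 307 + 377 + 587 + 964 = 2661.

2661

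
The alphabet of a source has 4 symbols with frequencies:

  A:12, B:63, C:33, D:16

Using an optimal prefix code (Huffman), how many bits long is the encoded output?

213

Greedily combine the two least-frequent nodes:
A(12) + D(16) → 28
28 + C(33) → 61
61 + B(63) → 124
The encoded length is the sum of every internal node's weight: 28 + 61 + 124 = 213 bits.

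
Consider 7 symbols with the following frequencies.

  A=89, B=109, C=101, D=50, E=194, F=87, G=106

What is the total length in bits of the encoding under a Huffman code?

Merge the two smallest weights repeatedly:
D(50) + F(87) → 137
A(89) + C(101) → 190
G(106) + B(109) → 215
137 + 190 → 327
E(194) + 215 → 409
327 + 409 → 736
Each symbol's bit-cost is frequency × depth; summing gives 2014 bits (equivalently 137 + 190 + 215 + 327 + 409 + 736).

2014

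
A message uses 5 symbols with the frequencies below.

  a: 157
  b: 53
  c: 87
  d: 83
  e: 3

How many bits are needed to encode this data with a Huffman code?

804

Build the Huffman tree bottom-up:
merge e(3) and b(53): 56
merge 56 and d(83): 139
merge c(87) and 139: 226
merge a(157) and 226: 383
The encoded length is the sum of every internal node's weight: 56 + 139 + 226 + 383 = 804 bits.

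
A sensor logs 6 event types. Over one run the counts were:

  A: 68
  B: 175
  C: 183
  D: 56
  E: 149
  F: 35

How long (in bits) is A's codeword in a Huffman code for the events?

3

Build the tree from the bottom:
merge F(35) and D(56): 91
merge A(68) and 91: 159
merge E(149) and 159: 308
merge B(175) and C(183): 358
merge 308 and 358: 666
The subtree containing A is merged 3 times, so code length = 3.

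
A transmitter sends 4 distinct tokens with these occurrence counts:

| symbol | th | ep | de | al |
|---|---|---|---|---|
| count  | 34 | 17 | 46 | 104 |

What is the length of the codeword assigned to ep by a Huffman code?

Build the tree from the bottom:
merge ep(17) and th(34): 51
merge de(46) and 51: 97
merge 97 and al(104): 201
ep sits 3 levels below the root, so its codeword is 3 bits.

3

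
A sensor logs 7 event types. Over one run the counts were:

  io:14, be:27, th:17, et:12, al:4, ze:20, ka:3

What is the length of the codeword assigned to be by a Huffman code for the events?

2

Huffman merges, smallest pair first:
ka(3) + al(4) → 7
7 + et(12) → 19
io(14) + th(17) → 31
19 + ze(20) → 39
be(27) + 31 → 58
39 + 58 → 97
be sits 2 levels below the root, so its codeword is 2 bits.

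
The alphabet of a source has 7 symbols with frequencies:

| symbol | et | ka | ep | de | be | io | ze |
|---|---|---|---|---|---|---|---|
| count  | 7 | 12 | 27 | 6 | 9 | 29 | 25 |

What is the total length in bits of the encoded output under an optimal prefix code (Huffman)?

Greedily combine the two least-frequent nodes:
combine de(6), et(7) → 13
combine be(9), ka(12) → 21
combine 13, 21 → 34
combine ze(25), ep(27) → 52
combine io(29), 34 → 63
combine 52, 63 → 115
Total encoded bits = sum of merged weights = 13 + 21 + 34 + 52 + 63 + 115 = 298.

298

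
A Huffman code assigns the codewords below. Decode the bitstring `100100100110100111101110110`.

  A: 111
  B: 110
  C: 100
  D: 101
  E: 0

Read left to right; each codeword is recognised as soon as it completes (prefix code):
  100→C | 100→C | 100→C | 110→B | 100→C | 111→A | 101→D | 110→B | 110→B
Decoded message: CCCBCADBB

CCCBCADBB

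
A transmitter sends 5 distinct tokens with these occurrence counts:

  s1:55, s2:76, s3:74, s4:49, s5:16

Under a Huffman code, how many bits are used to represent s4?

3

Repeatedly merge the two smallest:
combine s5(16), s4(49) → 65
combine s1(55), 65 → 120
combine s3(74), s2(76) → 150
combine 120, 150 → 270
s4 sits 3 levels below the root, so its codeword is 3 bits.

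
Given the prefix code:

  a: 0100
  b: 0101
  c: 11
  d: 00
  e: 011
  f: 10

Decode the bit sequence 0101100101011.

bfbe

Read left to right; each codeword is recognised as soon as it completes (prefix code):
  0101→b | 10→f | 0101→b | 011→e
Decoded message: bfbe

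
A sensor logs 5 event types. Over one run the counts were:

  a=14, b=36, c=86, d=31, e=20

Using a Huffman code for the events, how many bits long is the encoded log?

387

Greedily combine the two least-frequent nodes:
merge a(14) and e(20): 34
merge d(31) and 34: 65
merge b(36) and 65: 101
merge c(86) and 101: 187
The encoded length is the sum of every internal node's weight: 34 + 65 + 101 + 187 = 387 bits.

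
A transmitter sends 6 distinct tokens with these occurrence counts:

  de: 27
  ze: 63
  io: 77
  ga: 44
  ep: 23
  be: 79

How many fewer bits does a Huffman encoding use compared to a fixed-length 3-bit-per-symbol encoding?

169

Fixed-length: 3 bits × 313 symbols = 939 bits.
Huffman merges:
combine ep(23), de(27) → 50
combine ga(44), 50 → 94
combine ze(63), io(77) → 140
combine be(79), 94 → 173
combine 140, 173 → 313
Huffman total = 50 + 94 + 140 + 173 + 313 = 770 bits.
Saving = 939 − 770 = 169 bits.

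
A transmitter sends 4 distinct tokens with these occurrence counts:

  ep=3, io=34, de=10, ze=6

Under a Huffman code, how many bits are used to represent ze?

Repeatedly merge the two smallest:
merge ep(3) and ze(6): 9
merge 9 and de(10): 19
merge 19 and io(34): 53
ze sits 3 levels below the root, so its codeword is 3 bits.

3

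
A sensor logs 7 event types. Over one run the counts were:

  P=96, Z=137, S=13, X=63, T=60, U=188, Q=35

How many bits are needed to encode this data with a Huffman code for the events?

Merge the two smallest weights repeatedly:
merge S(13) and Q(35): 48
merge 48 and T(60): 108
merge X(63) and P(96): 159
merge 108 and Z(137): 245
merge 159 and U(188): 347
merge 245 and 347: 592
The encoded length is the sum of every internal node's weight: 48 + 108 + 159 + 245 + 347 + 592 = 1499 bits.

1499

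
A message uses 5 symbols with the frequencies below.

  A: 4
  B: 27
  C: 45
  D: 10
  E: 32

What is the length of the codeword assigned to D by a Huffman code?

4

Huffman merges, smallest pair first:
merge A(4) and D(10): 14
merge 14 and B(27): 41
merge E(32) and 41: 73
merge C(45) and 73: 118
D's leaf is at depth 4, giving a 4-bit codeword.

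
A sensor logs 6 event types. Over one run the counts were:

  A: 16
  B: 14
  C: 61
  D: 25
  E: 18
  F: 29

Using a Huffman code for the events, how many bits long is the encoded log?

397

Build the Huffman tree bottom-up:
combine B(14), A(16) → 30
combine E(18), D(25) → 43
combine F(29), 30 → 59
combine 43, 59 → 102
combine C(61), 102 → 163
Each symbol's bit-cost is frequency × depth; summing gives 397 bits (equivalently 30 + 43 + 59 + 102 + 163).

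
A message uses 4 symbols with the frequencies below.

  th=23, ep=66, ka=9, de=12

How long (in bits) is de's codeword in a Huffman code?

3

Huffman merges, smallest pair first:
merge ka(9) and de(12): 21
merge 21 and th(23): 44
merge 44 and ep(66): 110
The subtree containing de is merged 3 times, so code length = 3.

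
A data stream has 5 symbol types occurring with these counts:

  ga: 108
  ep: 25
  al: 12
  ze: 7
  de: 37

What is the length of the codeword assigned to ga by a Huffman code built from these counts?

1

Build the tree from the bottom:
merge ze(7) and al(12): 19
merge 19 and ep(25): 44
merge de(37) and 44: 81
merge 81 and ga(108): 189
ga is merged only at the final step, so code length = 1.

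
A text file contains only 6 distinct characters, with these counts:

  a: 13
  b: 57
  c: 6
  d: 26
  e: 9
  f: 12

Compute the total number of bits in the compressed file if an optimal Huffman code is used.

269

Greedily combine the two least-frequent nodes:
merge c(6) and e(9): 15
merge f(12) and a(13): 25
merge 15 and 25: 40
merge d(26) and 40: 66
merge b(57) and 66: 123
The encoded length is the sum of every internal node's weight: 15 + 25 + 40 + 66 + 123 = 269 bits.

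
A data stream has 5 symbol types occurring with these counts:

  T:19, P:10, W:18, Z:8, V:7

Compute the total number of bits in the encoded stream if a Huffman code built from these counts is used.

139

Build the Huffman tree bottom-up:
merge V(7) and Z(8): 15
merge P(10) and 15: 25
merge W(18) and T(19): 37
merge 25 and 37: 62
Total encoded bits = sum of merged weights = 15 + 25 + 37 + 62 = 139.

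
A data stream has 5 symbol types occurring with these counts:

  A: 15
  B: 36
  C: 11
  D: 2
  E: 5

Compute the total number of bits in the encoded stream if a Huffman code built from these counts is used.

Greedily combine the two least-frequent nodes:
D(2) + E(5) → 7
7 + C(11) → 18
A(15) + 18 → 33
33 + B(36) → 69
Each symbol's bit-cost is frequency × depth; summing gives 127 bits (equivalently 7 + 18 + 33 + 69).

127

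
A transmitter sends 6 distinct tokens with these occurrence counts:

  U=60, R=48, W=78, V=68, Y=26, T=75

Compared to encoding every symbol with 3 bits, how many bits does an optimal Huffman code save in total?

Fixed-length: 3 bits × 355 symbols = 1065 bits.
Huffman merges:
Y(26) + R(48) → 74
U(60) + V(68) → 128
74 + T(75) → 149
W(78) + 128 → 206
149 + 206 → 355
Huffman total = 74 + 128 + 149 + 206 + 355 = 912 bits.
Saving = 1065 − 912 = 153 bits.

153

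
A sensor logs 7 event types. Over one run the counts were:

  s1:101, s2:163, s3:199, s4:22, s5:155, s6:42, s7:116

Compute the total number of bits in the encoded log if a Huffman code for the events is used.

2096

Greedily combine the two least-frequent nodes:
merge s4(22) and s6(42): 64
merge 64 and s1(101): 165
merge s7(116) and s5(155): 271
merge s2(163) and 165: 328
merge s3(199) and 271: 470
merge 328 and 470: 798
Each symbol's bit-cost is frequency × depth; summing gives 2096 bits (equivalently 64 + 165 + 271 + 328 + 470 + 798).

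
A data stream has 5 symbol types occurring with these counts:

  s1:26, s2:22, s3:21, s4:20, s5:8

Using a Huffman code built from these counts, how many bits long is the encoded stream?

Build the Huffman tree bottom-up:
merge s5(8) and s4(20): 28
merge s3(21) and s2(22): 43
merge s1(26) and 28: 54
merge 43 and 54: 97
Each symbol's bit-cost is frequency × depth; summing gives 222 bits (equivalently 28 + 43 + 54 + 97).

222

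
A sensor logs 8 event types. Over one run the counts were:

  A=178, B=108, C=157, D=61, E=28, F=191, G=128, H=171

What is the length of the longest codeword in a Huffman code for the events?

Merge the two lowest-weight nodes at each step:
E(28) + D(61) → 89
89 + B(108) → 197
G(128) + C(157) → 285
H(171) + A(178) → 349
F(191) + 197 → 388
285 + 349 → 634
388 + 634 → 1022
The first pair merged (E, D) ends up deepest, at depth 4.

4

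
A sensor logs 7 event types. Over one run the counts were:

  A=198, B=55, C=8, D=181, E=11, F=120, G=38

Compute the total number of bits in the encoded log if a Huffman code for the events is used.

Greedily combine the two least-frequent nodes:
merge C(8) and E(11): 19
merge 19 and G(38): 57
merge B(55) and 57: 112
merge 112 and F(120): 232
merge D(181) and A(198): 379
merge 232 and 379: 611
Total encoded bits = sum of merged weights = 19 + 57 + 112 + 232 + 379 + 611 = 1410.

1410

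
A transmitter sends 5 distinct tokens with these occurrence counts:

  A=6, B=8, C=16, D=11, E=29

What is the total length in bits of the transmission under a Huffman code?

150

Build the Huffman tree bottom-up:
combine A(6), B(8) → 14
combine D(11), 14 → 25
combine C(16), 25 → 41
combine E(29), 41 → 70
The encoded length is the sum of every internal node's weight: 14 + 25 + 41 + 70 = 150 bits.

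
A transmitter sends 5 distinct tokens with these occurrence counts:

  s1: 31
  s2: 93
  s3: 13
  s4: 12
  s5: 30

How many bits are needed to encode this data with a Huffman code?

Merge the two smallest weights repeatedly:
merge s4(12) and s3(13): 25
merge 25 and s5(30): 55
merge s1(31) and 55: 86
merge 86 and s2(93): 179
Each symbol's bit-cost is frequency × depth; summing gives 345 bits (equivalently 25 + 55 + 86 + 179).

345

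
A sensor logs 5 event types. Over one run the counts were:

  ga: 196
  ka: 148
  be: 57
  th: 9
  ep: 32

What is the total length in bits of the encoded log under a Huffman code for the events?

827

Greedily combine the two least-frequent nodes:
combine th(9), ep(32) → 41
combine 41, be(57) → 98
combine 98, ka(148) → 246
combine ga(196), 246 → 442
Total encoded bits = sum of merged weights = 41 + 98 + 246 + 442 = 827.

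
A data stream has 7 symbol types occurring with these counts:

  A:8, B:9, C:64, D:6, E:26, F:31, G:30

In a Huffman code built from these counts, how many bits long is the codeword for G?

3

Build the tree from the bottom:
D(6) + A(8) → 14
B(9) + 14 → 23
23 + E(26) → 49
G(30) + F(31) → 61
49 + 61 → 110
C(64) + 110 → 174
G sits 3 levels below the root, so its codeword is 3 bits.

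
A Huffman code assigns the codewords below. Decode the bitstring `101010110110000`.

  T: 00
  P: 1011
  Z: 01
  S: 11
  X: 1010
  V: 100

XPZVT

Read left to right; each codeword is recognised as soon as it completes (prefix code):
  1010→X | 1011→P | 01→Z | 100→V | 00→T
Decoded message: XPZVT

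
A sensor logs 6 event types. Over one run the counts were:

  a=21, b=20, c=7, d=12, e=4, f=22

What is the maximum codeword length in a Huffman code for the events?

4

Merge the two lowest-weight nodes at each step:
combine e(4), c(7) → 11
combine 11, d(12) → 23
combine b(20), a(21) → 41
combine f(22), 23 → 45
combine 41, 45 → 86
The first pair merged (e, c) ends up deepest, at depth 4.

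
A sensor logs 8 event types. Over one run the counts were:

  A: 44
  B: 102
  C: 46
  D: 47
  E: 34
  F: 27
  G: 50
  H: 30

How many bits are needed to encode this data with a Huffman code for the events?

1095

Merge the two smallest weights repeatedly:
combine F(27), H(30) → 57
combine E(34), A(44) → 78
combine C(46), D(47) → 93
combine G(50), 57 → 107
combine 78, 93 → 171
combine B(102), 107 → 209
combine 171, 209 → 380
Total encoded bits = sum of merged weights = 57 + 78 + 93 + 107 + 171 + 209 + 380 = 1095.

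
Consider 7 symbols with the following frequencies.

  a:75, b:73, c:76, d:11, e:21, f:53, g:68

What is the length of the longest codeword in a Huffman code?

4

Merge the two lowest-weight nodes at each step:
combine d(11), e(21) → 32
combine 32, f(53) → 85
combine g(68), b(73) → 141
combine a(75), c(76) → 151
combine 85, 141 → 226
combine 151, 226 → 377
Maximum depth reached is 4.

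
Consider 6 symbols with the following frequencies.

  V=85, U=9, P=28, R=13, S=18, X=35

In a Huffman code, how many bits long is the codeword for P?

Huffman merges, smallest pair first:
combine U(9), R(13) → 22
combine S(18), 22 → 40
combine P(28), X(35) → 63
combine 40, 63 → 103
combine V(85), 103 → 188
P sits 3 levels below the root, so its codeword is 3 bits.

3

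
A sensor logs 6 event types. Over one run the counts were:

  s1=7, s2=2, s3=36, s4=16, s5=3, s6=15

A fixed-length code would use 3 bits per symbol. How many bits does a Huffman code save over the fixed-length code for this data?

71

Fixed-length: 3 bits × 79 symbols = 237 bits.
Huffman merges:
combine s2(2), s5(3) → 5
combine 5, s1(7) → 12
combine 12, s6(15) → 27
combine s4(16), 27 → 43
combine s3(36), 43 → 79
Huffman total = 5 + 12 + 27 + 43 + 79 = 166 bits.
Saving = 237 − 166 = 71 bits.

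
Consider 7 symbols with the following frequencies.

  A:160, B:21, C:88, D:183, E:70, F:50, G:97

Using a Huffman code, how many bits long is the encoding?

1735

Greedily combine the two least-frequent nodes:
merge B(21) and F(50): 71
merge E(70) and 71: 141
merge C(88) and G(97): 185
merge 141 and A(160): 301
merge D(183) and 185: 368
merge 301 and 368: 669
Total encoded bits = sum of merged weights = 71 + 141 + 185 + 301 + 368 + 669 = 1735.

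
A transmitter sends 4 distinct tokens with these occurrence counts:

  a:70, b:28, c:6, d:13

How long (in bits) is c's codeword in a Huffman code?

3

Huffman merges, smallest pair first:
combine c(6), d(13) → 19
combine 19, b(28) → 47
combine 47, a(70) → 117
The subtree containing c is merged 3 times, so code length = 3.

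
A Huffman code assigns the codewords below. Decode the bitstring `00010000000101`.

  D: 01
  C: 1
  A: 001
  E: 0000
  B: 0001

BEBD

Read left to right; each codeword is recognised as soon as it completes (prefix code):
  0001→B | 0000→E | 0001→B | 01→D
Decoded message: BEBD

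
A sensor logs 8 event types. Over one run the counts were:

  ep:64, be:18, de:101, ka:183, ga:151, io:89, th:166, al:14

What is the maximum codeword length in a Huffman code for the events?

5

Merge the two lowest-weight nodes at each step:
merge al(14) and be(18): 32
merge 32 and ep(64): 96
merge io(89) and 96: 185
merge de(101) and ga(151): 252
merge th(166) and ka(183): 349
merge 185 and 252: 437
merge 349 and 437: 786
The first pair merged (al, be) ends up deepest, at depth 5.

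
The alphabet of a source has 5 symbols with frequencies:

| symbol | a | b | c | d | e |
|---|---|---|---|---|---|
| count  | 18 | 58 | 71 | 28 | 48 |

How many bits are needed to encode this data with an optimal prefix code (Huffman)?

Merge the two smallest weights repeatedly:
merge a(18) and d(28): 46
merge 46 and e(48): 94
merge b(58) and c(71): 129
merge 94 and 129: 223
Each symbol's bit-cost is frequency × depth; summing gives 492 bits (equivalently 46 + 94 + 129 + 223).

492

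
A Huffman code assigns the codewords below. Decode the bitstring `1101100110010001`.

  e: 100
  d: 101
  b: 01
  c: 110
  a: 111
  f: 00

ccbeeb

Read left to right; each codeword is recognised as soon as it completes (prefix code):
  110→c | 110→c | 01→b | 100→e | 100→e | 01→b
Decoded message: ccbeeb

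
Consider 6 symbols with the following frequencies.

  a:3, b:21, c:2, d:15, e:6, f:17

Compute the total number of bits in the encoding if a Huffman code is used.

Merge the two smallest weights repeatedly:
combine c(2), a(3) → 5
combine 5, e(6) → 11
combine 11, d(15) → 26
combine f(17), b(21) → 38
combine 26, 38 → 64
Total encoded bits = sum of merged weights = 5 + 11 + 26 + 38 + 64 = 144.

144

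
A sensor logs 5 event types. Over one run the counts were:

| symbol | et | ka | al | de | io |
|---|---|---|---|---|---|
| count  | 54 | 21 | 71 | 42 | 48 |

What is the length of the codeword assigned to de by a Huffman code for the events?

Repeatedly merge the two smallest:
ka(21) + de(42) → 63
io(48) + et(54) → 102
63 + al(71) → 134
102 + 134 → 236
de's leaf is at depth 3, giving a 3-bit codeword.

3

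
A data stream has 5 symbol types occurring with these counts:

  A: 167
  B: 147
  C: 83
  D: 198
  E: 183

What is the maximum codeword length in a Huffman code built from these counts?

3

Merge the two lowest-weight nodes at each step:
merge C(83) and B(147): 230
merge A(167) and E(183): 350
merge D(198) and 230: 428
merge 350 and 428: 778
Maximum depth reached is 3.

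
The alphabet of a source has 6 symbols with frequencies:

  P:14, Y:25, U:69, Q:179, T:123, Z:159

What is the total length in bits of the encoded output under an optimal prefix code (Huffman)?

1285

Greedily combine the two least-frequent nodes:
merge P(14) and Y(25): 39
merge 39 and U(69): 108
merge 108 and T(123): 231
merge Z(159) and Q(179): 338
merge 231 and 338: 569
Each symbol's bit-cost is frequency × depth; summing gives 1285 bits (equivalently 39 + 108 + 231 + 338 + 569).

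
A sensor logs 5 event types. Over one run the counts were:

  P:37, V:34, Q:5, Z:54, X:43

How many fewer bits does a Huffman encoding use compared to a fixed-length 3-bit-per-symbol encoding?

134

Fixed-length: 3 bits × 173 symbols = 519 bits.
Huffman merges:
combine Q(5), V(34) → 39
combine P(37), 39 → 76
combine X(43), Z(54) → 97
combine 76, 97 → 173
Huffman total = 39 + 76 + 97 + 173 = 385 bits.
Saving = 519 − 385 = 134 bits.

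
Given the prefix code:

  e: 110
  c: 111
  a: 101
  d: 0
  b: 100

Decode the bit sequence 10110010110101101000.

abaadebd

Read left to right; each codeword is recognised as soon as it completes (prefix code):
  101→a | 100→b | 101→a | 101→a | 0→d | 110→e | 100→b | 0→d
Decoded message: abaadebd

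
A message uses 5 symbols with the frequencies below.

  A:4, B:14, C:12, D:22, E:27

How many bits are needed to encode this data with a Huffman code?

174

Greedily combine the two least-frequent nodes:
A(4) + C(12) → 16
B(14) + 16 → 30
D(22) + E(27) → 49
30 + 49 → 79
Total encoded bits = sum of merged weights = 16 + 30 + 49 + 79 = 174.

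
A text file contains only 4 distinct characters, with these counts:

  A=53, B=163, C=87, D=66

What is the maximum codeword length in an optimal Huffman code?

3

Merge the two lowest-weight nodes at each step:
combine A(53), D(66) → 119
combine C(87), 119 → 206
combine B(163), 206 → 369
The rarest symbols sit at the bottom; the longest codeword is 3 bits.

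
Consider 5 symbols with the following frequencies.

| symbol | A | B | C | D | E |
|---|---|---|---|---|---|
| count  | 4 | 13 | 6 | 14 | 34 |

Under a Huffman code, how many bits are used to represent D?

Build the tree from the bottom:
A(4) + C(6) → 10
10 + B(13) → 23
D(14) + 23 → 37
E(34) + 37 → 71
The subtree containing D is merged 2 times, so code length = 2.

2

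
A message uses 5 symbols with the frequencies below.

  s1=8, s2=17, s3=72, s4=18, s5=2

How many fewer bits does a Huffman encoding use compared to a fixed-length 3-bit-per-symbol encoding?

Fixed-length: 3 bits × 117 symbols = 351 bits.
Huffman merges:
s5(2) + s1(8) → 10
10 + s2(17) → 27
s4(18) + 27 → 45
45 + s3(72) → 117
Huffman total = 10 + 27 + 45 + 117 = 199 bits.
Saving = 351 − 199 = 152 bits.

152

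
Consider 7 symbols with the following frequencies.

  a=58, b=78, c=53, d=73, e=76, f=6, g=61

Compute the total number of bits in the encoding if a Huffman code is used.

1120

Greedily combine the two least-frequent nodes:
merge f(6) and c(53): 59
merge a(58) and 59: 117
merge g(61) and d(73): 134
merge e(76) and b(78): 154
merge 117 and 134: 251
merge 154 and 251: 405
Each symbol's bit-cost is frequency × depth; summing gives 1120 bits (equivalently 59 + 117 + 134 + 154 + 251 + 405).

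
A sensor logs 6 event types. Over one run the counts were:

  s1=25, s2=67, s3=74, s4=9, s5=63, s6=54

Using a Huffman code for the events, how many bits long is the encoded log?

706

Build the Huffman tree bottom-up:
merge s4(9) and s1(25): 34
merge 34 and s6(54): 88
merge s5(63) and s2(67): 130
merge s3(74) and 88: 162
merge 130 and 162: 292
The encoded length is the sum of every internal node's weight: 34 + 88 + 130 + 162 + 292 = 706 bits.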